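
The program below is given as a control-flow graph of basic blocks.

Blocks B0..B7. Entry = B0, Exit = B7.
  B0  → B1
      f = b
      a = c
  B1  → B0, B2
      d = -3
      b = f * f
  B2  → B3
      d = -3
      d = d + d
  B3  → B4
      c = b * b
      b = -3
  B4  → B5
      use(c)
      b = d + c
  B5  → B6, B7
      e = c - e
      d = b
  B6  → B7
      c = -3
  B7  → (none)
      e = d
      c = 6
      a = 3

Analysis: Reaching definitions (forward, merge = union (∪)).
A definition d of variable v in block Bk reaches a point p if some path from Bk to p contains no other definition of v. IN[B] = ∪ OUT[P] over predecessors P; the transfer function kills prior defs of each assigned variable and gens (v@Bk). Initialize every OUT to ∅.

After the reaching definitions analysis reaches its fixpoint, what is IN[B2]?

Fixpoint table:
  B0:   IN={a@B0, b@B1, d@B1, f@B0}   OUT={a@B0, b@B1, d@B1, f@B0}
  B1:   IN={a@B0, b@B1, d@B1, f@B0}   OUT={a@B0, b@B1, d@B1, f@B0}
  B2:   IN={a@B0, b@B1, d@B1, f@B0}   OUT={a@B0, b@B1, d@B2, f@B0}
  B3:   IN={a@B0, b@B1, d@B2, f@B0}   OUT={a@B0, b@B3, c@B3, d@B2, f@B0}
  B4:   IN={a@B0, b@B3, c@B3, d@B2, f@B0}   OUT={a@B0, b@B4, c@B3, d@B2, f@B0}
  B5:   IN={a@B0, b@B4, c@B3, d@B2, f@B0}   OUT={a@B0, b@B4, c@B3, d@B5, e@B5, f@B0}
  B6:   IN={a@B0, b@B4, c@B3, d@B5, e@B5, f@B0}   OUT={a@B0, b@B4, c@B6, d@B5, e@B5, f@B0}
  B7:   IN={a@B0, b@B4, c@B3, c@B6, d@B5, e@B5, f@B0}   OUT={a@B7, b@B4, c@B7, d@B5, e@B7, f@B0}

Merge at B2: IN[B2] = OUT[B1] = {a@B0, b@B1, d@B1, f@B0}

Answer: {a@B0, b@B1, d@B1, f@B0}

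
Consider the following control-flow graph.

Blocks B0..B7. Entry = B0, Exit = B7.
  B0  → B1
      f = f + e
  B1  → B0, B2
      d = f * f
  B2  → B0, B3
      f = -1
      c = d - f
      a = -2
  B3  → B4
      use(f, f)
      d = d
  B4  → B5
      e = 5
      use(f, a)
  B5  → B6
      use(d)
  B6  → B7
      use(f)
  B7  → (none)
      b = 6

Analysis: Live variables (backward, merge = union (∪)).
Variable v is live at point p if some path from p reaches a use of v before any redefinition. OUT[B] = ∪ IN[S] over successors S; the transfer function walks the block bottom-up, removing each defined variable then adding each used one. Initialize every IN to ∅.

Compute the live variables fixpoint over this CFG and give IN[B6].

Per-block solution:
  B0:   IN={e, f}   OUT={e, f}
  B1:   IN={e, f}   OUT={d, e, f}
  B2:   IN={d, e}   OUT={a, d, e, f}
  B3:   IN={a, d, f}   OUT={a, d, f}
  B4:   IN={a, d, f}   OUT={d, f}
  B5:   IN={d, f}   OUT={f}
  B6:   IN={f}   OUT={}
  B7:   IN={}   OUT={}

Merge at B6: OUT[B6] = IN[B7] = {}
Applying B6's transfer function to that OUT value gives IN[B6] (row B6 above).

Answer: {f}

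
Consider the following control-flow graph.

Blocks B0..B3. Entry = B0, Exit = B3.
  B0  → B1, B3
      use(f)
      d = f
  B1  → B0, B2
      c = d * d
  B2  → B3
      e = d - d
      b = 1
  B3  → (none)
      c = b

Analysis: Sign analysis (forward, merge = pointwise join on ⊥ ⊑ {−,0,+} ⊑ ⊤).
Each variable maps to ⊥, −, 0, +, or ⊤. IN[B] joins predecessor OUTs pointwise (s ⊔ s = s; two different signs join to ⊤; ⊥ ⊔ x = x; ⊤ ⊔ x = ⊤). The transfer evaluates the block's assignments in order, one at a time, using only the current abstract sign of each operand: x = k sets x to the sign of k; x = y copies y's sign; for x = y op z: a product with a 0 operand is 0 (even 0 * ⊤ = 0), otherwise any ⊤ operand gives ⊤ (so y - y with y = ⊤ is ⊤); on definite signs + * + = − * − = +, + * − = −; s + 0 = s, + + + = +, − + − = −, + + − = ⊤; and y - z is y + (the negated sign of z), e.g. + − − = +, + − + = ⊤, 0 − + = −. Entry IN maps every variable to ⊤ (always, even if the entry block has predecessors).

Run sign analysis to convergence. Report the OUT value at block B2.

Per-block solution:
  B0:  IN=(all ⊤)  OUT=(all ⊤)
  B1:  IN=(all ⊤)  OUT=(all ⊤)
  B2:  IN=(all ⊤)  OUT={b:+; rest ⊤}
  B3:  IN=(all ⊤)  OUT=(all ⊤)

Merge at B2: IN[B2] = OUT[B1] = {a: ⊤, b: ⊤, c: ⊤, d: ⊤, e: ⊤, f: ⊤}
Applying B2's transfer function to that IN value gives OUT[B2] (row B2 above).

Answer: {a: ⊤, b: +, c: ⊤, d: ⊤, e: ⊤, f: ⊤}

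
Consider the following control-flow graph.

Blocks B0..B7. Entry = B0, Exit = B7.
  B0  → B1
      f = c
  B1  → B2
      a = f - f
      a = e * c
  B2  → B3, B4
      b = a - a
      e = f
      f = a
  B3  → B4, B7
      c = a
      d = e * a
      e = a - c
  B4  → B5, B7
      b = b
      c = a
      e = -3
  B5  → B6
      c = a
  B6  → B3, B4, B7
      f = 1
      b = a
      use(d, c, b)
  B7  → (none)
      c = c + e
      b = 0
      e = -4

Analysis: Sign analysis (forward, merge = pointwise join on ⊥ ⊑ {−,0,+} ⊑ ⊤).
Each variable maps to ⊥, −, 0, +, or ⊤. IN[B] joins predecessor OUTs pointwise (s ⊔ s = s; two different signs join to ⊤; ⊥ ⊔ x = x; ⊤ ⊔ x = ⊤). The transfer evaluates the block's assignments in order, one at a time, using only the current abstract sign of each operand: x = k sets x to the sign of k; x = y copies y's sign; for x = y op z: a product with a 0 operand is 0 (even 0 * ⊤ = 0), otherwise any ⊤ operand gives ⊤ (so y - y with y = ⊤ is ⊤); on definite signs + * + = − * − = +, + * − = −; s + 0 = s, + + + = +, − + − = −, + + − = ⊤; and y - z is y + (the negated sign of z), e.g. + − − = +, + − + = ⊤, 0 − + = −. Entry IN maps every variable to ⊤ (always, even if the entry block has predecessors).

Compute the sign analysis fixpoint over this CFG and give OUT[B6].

Answer: {a: ⊤, b: ⊤, c: ⊤, d: ⊤, e: -, f: +}

Trace:
Per-block solution:
  B0:  IN=(all ⊤)  OUT=(all ⊤)
  B1:  IN=(all ⊤)  OUT=(all ⊤)
  B2:  IN=(all ⊤)  OUT=(all ⊤)
  B3:  IN=(all ⊤)  OUT=(all ⊤)
  B4:  IN=(all ⊤)  OUT={e:-; rest ⊤}
  B5:  IN={e:-; rest ⊤}  OUT={e:-; rest ⊤}
  B6:  IN={e:-; rest ⊤}  OUT={e:-, f:+; rest ⊤}
  B7:  IN=(all ⊤)  OUT={b:0, e:-; rest ⊤}

Merge at B6: IN[B6] = OUT[B5] = {a: ⊤, b: ⊤, c: ⊤, d: ⊤, e: -, f: ⊤}
Applying B6's transfer function to that IN value gives OUT[B6] (row B6 above).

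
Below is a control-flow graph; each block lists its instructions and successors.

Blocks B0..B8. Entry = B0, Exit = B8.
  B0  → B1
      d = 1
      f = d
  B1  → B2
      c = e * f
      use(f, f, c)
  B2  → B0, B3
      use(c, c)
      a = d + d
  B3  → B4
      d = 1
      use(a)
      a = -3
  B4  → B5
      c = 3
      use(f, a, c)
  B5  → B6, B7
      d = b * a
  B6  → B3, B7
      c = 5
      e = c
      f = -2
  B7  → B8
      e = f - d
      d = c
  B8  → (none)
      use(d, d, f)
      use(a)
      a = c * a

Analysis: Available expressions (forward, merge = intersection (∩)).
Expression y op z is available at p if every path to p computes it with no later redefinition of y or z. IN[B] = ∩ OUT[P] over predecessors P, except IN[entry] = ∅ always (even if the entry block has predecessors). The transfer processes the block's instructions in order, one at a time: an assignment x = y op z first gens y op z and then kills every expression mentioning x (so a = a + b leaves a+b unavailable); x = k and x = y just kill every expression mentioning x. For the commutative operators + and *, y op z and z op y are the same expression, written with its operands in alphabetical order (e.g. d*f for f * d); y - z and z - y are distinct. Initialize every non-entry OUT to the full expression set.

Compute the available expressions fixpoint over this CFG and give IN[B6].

Answer: {a*b}

Derivation:
Fixpoint table:
  B0:   IN={}   OUT={}
  B1:   IN={}   OUT={e*f}
  B2:   IN={e*f}   OUT={d+d, e*f}
  B3:   IN={}   OUT={}
  B4:   IN={}   OUT={}
  B5:   IN={}   OUT={a*b}
  B6:   IN={a*b}   OUT={a*b}
  B7:   IN={a*b}   OUT={a*b}
  B8:   IN={a*b}   OUT={}

Merge at B6: IN[B6] = OUT[B5] = {a*b}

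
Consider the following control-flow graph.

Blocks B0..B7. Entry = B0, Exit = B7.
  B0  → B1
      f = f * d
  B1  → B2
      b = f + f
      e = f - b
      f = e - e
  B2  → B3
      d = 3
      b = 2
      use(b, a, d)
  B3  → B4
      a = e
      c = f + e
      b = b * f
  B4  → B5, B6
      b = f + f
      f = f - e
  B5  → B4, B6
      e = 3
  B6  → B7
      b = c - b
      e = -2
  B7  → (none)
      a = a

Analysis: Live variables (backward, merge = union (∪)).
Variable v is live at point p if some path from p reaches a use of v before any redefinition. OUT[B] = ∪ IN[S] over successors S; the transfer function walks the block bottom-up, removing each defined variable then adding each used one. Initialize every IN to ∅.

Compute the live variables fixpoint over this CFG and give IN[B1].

Per-block solution:
  B0:  IN={a, d, f}  OUT={a, f}
  B1:  IN={a, f}  OUT={a, e, f}
  B2:  IN={a, e, f}  OUT={b, e, f}
  B3:  IN={b, e, f}  OUT={a, c, e, f}
  B4:  IN={a, c, e, f}  OUT={a, b, c, f}
  B5:  IN={a, b, c, f}  OUT={a, b, c, e, f}
  B6:  IN={a, b, c}  OUT={a}
  B7:  IN={a}  OUT={}

Merge at B1: OUT[B1] = IN[B2] = {a, e, f}
Applying B1's transfer function to that OUT value gives IN[B1] (row B1 above).

Answer: {a, f}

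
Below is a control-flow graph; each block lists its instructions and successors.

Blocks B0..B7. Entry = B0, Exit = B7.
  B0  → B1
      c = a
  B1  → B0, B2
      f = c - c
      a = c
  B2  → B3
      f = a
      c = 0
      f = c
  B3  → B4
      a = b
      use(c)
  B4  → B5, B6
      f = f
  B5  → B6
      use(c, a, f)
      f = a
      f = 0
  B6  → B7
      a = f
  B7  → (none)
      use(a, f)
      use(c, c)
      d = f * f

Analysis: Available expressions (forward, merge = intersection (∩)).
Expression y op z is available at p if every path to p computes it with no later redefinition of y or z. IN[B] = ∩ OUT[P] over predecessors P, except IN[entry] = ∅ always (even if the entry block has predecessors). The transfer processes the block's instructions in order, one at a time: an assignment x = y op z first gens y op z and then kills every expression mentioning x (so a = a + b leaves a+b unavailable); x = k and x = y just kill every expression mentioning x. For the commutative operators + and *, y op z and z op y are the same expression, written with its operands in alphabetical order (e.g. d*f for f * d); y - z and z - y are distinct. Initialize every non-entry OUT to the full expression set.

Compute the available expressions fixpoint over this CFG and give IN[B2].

Answer: {c-c}

Derivation:
Per-block solution:
  B0:   IN={}   OUT={}
  B1:   IN={}   OUT={c-c}
  B2:   IN={c-c}   OUT={}
  B3:   IN={}   OUT={}
  B4:   IN={}   OUT={}
  B5:   IN={}   OUT={}
  B6:   IN={}   OUT={}
  B7:   IN={}   OUT={f*f}

Merge at B2: IN[B2] = OUT[B1] = {c-c}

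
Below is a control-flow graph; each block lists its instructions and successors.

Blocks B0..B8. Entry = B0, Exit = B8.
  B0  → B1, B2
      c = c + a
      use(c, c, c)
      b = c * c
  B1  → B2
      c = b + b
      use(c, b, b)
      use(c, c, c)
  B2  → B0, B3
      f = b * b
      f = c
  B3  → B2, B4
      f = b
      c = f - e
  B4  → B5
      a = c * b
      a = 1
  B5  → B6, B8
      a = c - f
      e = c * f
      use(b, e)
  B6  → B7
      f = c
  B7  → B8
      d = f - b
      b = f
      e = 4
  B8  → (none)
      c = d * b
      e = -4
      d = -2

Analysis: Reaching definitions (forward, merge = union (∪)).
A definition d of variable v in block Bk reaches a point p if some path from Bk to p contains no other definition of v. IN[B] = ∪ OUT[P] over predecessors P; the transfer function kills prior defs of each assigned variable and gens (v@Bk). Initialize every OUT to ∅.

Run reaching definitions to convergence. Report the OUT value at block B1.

Answer: {b@B0, c@B1, f@B2}

Trace:
Fixpoint table:
  B0: | IN={b@B0, c@B0, c@B1, c@B3, f@B2} | OUT={b@B0, c@B0, f@B2}
  B1: | IN={b@B0, c@B0, f@B2} | OUT={b@B0, c@B1, f@B2}
  B2: | IN={b@B0, c@B0, c@B1, c@B3, f@B2, f@B3} | OUT={b@B0, c@B0, c@B1, c@B3, f@B2}
  B3: | IN={b@B0, c@B0, c@B1, c@B3, f@B2} | OUT={b@B0, c@B3, f@B3}
  B4: | IN={b@B0, c@B3, f@B3} | OUT={a@B4, b@B0, c@B3, f@B3}
  B5: | IN={a@B4, b@B0, c@B3, f@B3} | OUT={a@B5, b@B0, c@B3, e@B5, f@B3}
  B6: | IN={a@B5, b@B0, c@B3, e@B5, f@B3} | OUT={a@B5, b@B0, c@B3, e@B5, f@B6}
  B7: | IN={a@B5, b@B0, c@B3, e@B5, f@B6} | OUT={a@B5, b@B7, c@B3, d@B7, e@B7, f@B6}
  B8: | IN={a@B5, b@B0, b@B7, c@B3, d@B7, e@B5, e@B7, f@B3, f@B6} | OUT={a@B5, b@B0, b@B7, c@B8, d@B8, e@B8, f@B3, f@B6}

Merge at B1: IN[B1] = OUT[B0] = {b@B0, c@B0, f@B2}
Applying B1's transfer function to that IN value gives OUT[B1] (row B1 above).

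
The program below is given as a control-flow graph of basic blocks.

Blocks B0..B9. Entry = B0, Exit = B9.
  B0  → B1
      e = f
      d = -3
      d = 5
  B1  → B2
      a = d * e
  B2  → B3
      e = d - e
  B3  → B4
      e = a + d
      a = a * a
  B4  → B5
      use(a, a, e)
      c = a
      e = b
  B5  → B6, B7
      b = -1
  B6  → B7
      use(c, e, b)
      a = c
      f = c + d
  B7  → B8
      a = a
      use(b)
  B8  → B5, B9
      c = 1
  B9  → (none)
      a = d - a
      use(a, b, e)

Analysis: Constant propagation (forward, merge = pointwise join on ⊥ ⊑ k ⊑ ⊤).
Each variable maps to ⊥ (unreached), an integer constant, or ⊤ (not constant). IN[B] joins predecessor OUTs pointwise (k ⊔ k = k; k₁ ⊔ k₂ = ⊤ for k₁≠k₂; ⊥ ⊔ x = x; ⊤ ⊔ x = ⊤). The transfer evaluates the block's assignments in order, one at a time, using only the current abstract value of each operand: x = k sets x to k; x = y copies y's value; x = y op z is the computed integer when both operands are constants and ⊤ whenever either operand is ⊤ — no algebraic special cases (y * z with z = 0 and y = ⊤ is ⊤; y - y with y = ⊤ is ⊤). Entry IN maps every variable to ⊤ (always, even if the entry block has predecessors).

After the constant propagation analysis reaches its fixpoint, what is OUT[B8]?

Per-block solution:
  B0:   IN=(all ⊤)   OUT={d:5; rest ⊤}
  B1:   IN={d:5; rest ⊤}   OUT={d:5; rest ⊤}
  B2:   IN={d:5; rest ⊤}   OUT={d:5; rest ⊤}
  B3:   IN={d:5; rest ⊤}   OUT={d:5; rest ⊤}
  B4:   IN={d:5; rest ⊤}   OUT={d:5; rest ⊤}
  B5:   IN={d:5; rest ⊤}   OUT={b:-1, d:5; rest ⊤}
  B6:   IN={b:-1, d:5; rest ⊤}   OUT={b:-1, d:5; rest ⊤}
  B7:   IN={b:-1, d:5; rest ⊤}   OUT={b:-1, d:5; rest ⊤}
  B8:   IN={b:-1, d:5; rest ⊤}   OUT={b:-1, c:1, d:5; rest ⊤}
  B9:   IN={b:-1, c:1, d:5; rest ⊤}   OUT={b:-1, c:1, d:5; rest ⊤}

Merge at B8: IN[B8] = OUT[B7] = {a: ⊤, b: -1, c: ⊤, d: 5, e: ⊤, f: ⊤}
Applying B8's transfer function to that IN value gives OUT[B8] (row B8 above).

Answer: {a: ⊤, b: -1, c: 1, d: 5, e: ⊤, f: ⊤}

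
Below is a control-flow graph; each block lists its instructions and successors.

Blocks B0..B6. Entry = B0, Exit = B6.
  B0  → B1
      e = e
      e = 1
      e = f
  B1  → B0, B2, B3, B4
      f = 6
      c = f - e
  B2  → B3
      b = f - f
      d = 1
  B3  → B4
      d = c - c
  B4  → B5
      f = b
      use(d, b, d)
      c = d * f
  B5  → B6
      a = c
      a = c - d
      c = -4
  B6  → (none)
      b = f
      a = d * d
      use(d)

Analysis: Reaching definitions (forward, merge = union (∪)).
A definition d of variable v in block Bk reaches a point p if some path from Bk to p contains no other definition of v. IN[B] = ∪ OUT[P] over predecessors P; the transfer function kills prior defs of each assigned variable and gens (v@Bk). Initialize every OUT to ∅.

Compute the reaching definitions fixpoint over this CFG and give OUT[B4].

Answer: {b@B2, c@B4, d@B3, e@B0, f@B4}

Working:
Converged values:
  B0: | IN={c@B1, e@B0, f@B1} | OUT={c@B1, e@B0, f@B1}
  B1: | IN={c@B1, e@B0, f@B1} | OUT={c@B1, e@B0, f@B1}
  B2: | IN={c@B1, e@B0, f@B1} | OUT={b@B2, c@B1, d@B2, e@B0, f@B1}
  B3: | IN={b@B2, c@B1, d@B2, e@B0, f@B1} | OUT={b@B2, c@B1, d@B3, e@B0, f@B1}
  B4: | IN={b@B2, c@B1, d@B3, e@B0, f@B1} | OUT={b@B2, c@B4, d@B3, e@B0, f@B4}
  B5: | IN={b@B2, c@B4, d@B3, e@B0, f@B4} | OUT={a@B5, b@B2, c@B5, d@B3, e@B0, f@B4}
  B6: | IN={a@B5, b@B2, c@B5, d@B3, e@B0, f@B4} | OUT={a@B6, b@B6, c@B5, d@B3, e@B0, f@B4}

Merge at B4: IN[B4] = OUT[B1] ⊔ OUT[B3] = {b@B2, c@B1, d@B3, e@B0, f@B1}
Applying B4's transfer function to that IN value gives OUT[B4] (row B4 above).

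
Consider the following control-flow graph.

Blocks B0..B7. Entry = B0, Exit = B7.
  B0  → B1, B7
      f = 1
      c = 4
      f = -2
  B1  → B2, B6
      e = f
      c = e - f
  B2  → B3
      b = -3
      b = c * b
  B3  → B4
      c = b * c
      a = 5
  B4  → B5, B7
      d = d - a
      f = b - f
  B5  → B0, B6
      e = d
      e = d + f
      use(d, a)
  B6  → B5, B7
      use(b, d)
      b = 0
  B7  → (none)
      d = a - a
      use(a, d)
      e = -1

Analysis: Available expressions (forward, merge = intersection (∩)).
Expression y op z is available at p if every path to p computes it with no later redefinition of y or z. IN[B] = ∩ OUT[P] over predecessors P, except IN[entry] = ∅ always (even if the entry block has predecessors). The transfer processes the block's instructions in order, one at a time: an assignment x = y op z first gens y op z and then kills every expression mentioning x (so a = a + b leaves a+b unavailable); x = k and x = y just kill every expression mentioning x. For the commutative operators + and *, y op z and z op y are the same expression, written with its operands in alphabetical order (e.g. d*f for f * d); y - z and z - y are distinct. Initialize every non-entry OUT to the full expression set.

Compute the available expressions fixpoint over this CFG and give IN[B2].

Answer: {e-f}

Working:
Fixpoint table:
  B0:  IN={}  OUT={}
  B1:  IN={}  OUT={e-f}
  B2:  IN={e-f}  OUT={e-f}
  B3:  IN={e-f}  OUT={e-f}
  B4:  IN={e-f}  OUT={}
  B5:  IN={}  OUT={d+f}
  B6:  IN={}  OUT={}
  B7:  IN={}  OUT={a-a}

Merge at B2: IN[B2] = OUT[B1] = {e-f}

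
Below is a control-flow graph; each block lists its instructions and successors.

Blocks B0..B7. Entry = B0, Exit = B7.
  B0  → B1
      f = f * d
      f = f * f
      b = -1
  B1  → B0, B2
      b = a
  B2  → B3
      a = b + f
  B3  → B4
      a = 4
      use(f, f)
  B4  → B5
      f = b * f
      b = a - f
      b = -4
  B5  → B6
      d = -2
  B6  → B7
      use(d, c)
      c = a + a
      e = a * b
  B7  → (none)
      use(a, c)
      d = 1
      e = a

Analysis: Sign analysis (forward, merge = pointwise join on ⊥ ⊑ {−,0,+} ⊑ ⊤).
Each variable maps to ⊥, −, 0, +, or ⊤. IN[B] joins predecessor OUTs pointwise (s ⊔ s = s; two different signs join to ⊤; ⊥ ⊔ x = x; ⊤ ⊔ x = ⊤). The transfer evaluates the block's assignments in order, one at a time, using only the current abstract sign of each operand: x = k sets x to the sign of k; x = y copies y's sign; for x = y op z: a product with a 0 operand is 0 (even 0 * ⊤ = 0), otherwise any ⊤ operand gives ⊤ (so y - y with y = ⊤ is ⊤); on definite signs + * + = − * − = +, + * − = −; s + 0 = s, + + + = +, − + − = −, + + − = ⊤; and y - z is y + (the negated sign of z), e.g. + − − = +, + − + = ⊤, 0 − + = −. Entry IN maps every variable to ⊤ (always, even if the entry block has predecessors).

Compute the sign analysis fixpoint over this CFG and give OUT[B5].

Answer: {a: +, b: -, c: ⊤, d: -, e: ⊤, f: ⊤}

Working:
Per-block solution:
  B0:   IN=(all ⊤)   OUT={b:-; rest ⊤}
  B1:   IN={b:-; rest ⊤}   OUT=(all ⊤)
  B2:   IN=(all ⊤)   OUT=(all ⊤)
  B3:   IN=(all ⊤)   OUT={a:+; rest ⊤}
  B4:   IN={a:+; rest ⊤}   OUT={a:+, b:-; rest ⊤}
  B5:   IN={a:+, b:-; rest ⊤}   OUT={a:+, b:-, d:-; rest ⊤}
  B6:   IN={a:+, b:-, d:-; rest ⊤}   OUT={a:+, b:-, c:+, d:-, e:-; rest ⊤}
  B7:   IN={a:+, b:-, c:+, d:-, e:-; rest ⊤}   OUT={a:+, b:-, c:+, d:+, e:+; rest ⊤}

Merge at B5: IN[B5] = OUT[B4] = {a: +, b: -, c: ⊤, d: ⊤, e: ⊤, f: ⊤}
Applying B5's transfer function to that IN value gives OUT[B5] (row B5 above).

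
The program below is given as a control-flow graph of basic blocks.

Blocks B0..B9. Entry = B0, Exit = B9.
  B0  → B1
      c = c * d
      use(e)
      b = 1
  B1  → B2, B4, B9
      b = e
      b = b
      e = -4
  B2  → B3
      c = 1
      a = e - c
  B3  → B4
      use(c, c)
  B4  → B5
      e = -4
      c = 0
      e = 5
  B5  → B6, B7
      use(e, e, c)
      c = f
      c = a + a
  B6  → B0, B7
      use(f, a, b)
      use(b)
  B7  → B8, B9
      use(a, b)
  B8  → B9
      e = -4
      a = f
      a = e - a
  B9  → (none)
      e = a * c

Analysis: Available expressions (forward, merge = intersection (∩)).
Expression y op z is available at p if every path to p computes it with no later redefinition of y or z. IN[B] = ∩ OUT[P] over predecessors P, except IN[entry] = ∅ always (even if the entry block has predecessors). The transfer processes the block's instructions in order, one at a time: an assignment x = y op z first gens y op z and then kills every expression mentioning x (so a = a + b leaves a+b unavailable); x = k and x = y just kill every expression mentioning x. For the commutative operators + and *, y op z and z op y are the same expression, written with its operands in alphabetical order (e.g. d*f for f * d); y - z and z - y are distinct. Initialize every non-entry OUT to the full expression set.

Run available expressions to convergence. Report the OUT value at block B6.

Per-block solution:
  B0:   IN={}   OUT={}
  B1:   IN={}   OUT={}
  B2:   IN={}   OUT={e-c}
  B3:   IN={e-c}   OUT={e-c}
  B4:   IN={}   OUT={}
  B5:   IN={}   OUT={a+a}
  B6:   IN={a+a}   OUT={a+a}
  B7:   IN={a+a}   OUT={a+a}
  B8:   IN={a+a}   OUT={}
  B9:   IN={}   OUT={a*c}

Merge at B6: IN[B6] = OUT[B5] = {a+a}
Applying B6's transfer function to that IN value gives OUT[B6] (row B6 above).

Answer: {a+a}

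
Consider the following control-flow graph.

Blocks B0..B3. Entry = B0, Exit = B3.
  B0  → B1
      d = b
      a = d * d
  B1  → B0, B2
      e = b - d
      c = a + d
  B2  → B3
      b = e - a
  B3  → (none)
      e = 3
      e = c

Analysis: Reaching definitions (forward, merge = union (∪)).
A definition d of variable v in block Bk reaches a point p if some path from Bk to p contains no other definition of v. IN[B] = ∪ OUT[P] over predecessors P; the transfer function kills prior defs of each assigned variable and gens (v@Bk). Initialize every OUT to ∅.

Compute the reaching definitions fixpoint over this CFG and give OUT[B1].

Answer: {a@B0, c@B1, d@B0, e@B1}

Trace:
Fixpoint table:
  B0:   IN={a@B0, c@B1, d@B0, e@B1}   OUT={a@B0, c@B1, d@B0, e@B1}
  B1:   IN={a@B0, c@B1, d@B0, e@B1}   OUT={a@B0, c@B1, d@B0, e@B1}
  B2:   IN={a@B0, c@B1, d@B0, e@B1}   OUT={a@B0, b@B2, c@B1, d@B0, e@B1}
  B3:   IN={a@B0, b@B2, c@B1, d@B0, e@B1}   OUT={a@B0, b@B2, c@B1, d@B0, e@B3}

Merge at B1: IN[B1] = OUT[B0] = {a@B0, c@B1, d@B0, e@B1}
Applying B1's transfer function to that IN value gives OUT[B1] (row B1 above).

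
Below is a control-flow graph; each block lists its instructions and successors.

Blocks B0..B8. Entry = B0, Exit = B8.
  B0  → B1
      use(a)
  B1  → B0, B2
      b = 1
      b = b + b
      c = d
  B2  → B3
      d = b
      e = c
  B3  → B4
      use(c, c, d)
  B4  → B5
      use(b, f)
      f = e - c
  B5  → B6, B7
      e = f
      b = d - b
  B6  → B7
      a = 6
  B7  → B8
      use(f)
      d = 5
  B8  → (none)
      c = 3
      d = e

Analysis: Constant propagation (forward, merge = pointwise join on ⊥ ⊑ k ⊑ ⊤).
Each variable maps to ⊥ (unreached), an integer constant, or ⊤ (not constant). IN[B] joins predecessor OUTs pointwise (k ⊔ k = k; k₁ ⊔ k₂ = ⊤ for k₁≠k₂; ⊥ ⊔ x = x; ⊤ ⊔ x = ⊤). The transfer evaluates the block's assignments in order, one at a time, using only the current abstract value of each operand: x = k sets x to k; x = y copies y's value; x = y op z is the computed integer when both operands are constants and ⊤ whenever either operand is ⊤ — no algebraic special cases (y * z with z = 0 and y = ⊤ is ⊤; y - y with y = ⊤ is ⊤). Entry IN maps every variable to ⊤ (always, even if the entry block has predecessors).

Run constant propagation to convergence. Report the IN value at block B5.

Per-block solution:
  B0:   IN=(all ⊤)   OUT=(all ⊤)
  B1:   IN=(all ⊤)   OUT={b:2; rest ⊤}
  B2:   IN={b:2; rest ⊤}   OUT={b:2, d:2; rest ⊤}
  B3:   IN={b:2, d:2; rest ⊤}   OUT={b:2, d:2; rest ⊤}
  B4:   IN={b:2, d:2; rest ⊤}   OUT={b:2, d:2; rest ⊤}
  B5:   IN={b:2, d:2; rest ⊤}   OUT={b:0, d:2; rest ⊤}
  B6:   IN={b:0, d:2; rest ⊤}   OUT={a:6, b:0, d:2; rest ⊤}
  B7:   IN={b:0, d:2; rest ⊤}   OUT={b:0, d:5; rest ⊤}
  B8:   IN={b:0, d:5; rest ⊤}   OUT={b:0, c:3; rest ⊤}

Merge at B5: IN[B5] = OUT[B4] = {a: ⊤, b: 2, c: ⊤, d: 2, e: ⊤, f: ⊤}

Answer: {a: ⊤, b: 2, c: ⊤, d: 2, e: ⊤, f: ⊤}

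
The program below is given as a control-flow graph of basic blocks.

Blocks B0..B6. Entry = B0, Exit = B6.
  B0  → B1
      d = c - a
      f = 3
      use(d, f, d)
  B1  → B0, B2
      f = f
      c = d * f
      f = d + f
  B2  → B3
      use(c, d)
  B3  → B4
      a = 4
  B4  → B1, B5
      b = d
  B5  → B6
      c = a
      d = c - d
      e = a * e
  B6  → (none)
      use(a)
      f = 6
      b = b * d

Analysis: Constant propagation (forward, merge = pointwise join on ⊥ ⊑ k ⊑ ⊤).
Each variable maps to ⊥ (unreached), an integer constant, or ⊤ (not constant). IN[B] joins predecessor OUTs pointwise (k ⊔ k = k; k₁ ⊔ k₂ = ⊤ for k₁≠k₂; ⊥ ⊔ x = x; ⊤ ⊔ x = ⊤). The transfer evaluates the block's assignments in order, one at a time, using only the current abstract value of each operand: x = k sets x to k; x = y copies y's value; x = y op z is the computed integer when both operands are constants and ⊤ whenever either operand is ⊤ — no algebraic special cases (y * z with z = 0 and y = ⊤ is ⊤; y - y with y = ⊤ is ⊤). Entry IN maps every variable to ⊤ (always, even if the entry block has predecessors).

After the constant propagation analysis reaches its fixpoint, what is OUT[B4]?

Converged values:
  B0:   IN=(all ⊤)   OUT={f:3; rest ⊤}
  B1:   IN=(all ⊤)   OUT=(all ⊤)
  B2:   IN=(all ⊤)   OUT=(all ⊤)
  B3:   IN=(all ⊤)   OUT={a:4; rest ⊤}
  B4:   IN={a:4; rest ⊤}   OUT={a:4; rest ⊤}
  B5:   IN={a:4; rest ⊤}   OUT={a:4, c:4; rest ⊤}
  B6:   IN={a:4, c:4; rest ⊤}   OUT={a:4, c:4, f:6; rest ⊤}

Merge at B4: IN[B4] = OUT[B3] = {a: 4, b: ⊤, c: ⊤, d: ⊤, e: ⊤, f: ⊤}
Applying B4's transfer function to that IN value gives OUT[B4] (row B4 above).

Answer: {a: 4, b: ⊤, c: ⊤, d: ⊤, e: ⊤, f: ⊤}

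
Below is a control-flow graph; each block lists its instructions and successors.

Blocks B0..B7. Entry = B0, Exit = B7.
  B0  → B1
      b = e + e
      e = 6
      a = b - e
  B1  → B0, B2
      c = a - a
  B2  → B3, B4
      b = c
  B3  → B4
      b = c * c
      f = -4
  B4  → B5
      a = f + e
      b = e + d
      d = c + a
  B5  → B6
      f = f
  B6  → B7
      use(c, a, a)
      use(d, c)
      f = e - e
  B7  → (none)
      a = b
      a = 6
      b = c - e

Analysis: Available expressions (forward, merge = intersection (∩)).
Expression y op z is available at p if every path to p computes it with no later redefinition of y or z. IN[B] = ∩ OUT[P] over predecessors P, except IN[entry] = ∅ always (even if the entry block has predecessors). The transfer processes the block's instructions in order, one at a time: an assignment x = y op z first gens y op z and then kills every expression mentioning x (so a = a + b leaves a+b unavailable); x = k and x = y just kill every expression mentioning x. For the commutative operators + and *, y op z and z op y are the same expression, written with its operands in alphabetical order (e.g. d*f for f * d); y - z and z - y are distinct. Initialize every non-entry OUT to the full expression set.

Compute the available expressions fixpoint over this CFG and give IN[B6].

Answer: {a+c}

Trace:
Converged values:
  B0:  IN={}  OUT={b-e}
  B1:  IN={b-e}  OUT={a-a, b-e}
  B2:  IN={a-a, b-e}  OUT={a-a}
  B3:  IN={a-a}  OUT={a-a, c*c}
  B4:  IN={a-a}  OUT={a+c, e+f}
  B5:  IN={a+c, e+f}  OUT={a+c}
  B6:  IN={a+c}  OUT={a+c, e-e}
  B7:  IN={a+c, e-e}  OUT={c-e, e-e}

Merge at B6: IN[B6] = OUT[B5] = {a+c}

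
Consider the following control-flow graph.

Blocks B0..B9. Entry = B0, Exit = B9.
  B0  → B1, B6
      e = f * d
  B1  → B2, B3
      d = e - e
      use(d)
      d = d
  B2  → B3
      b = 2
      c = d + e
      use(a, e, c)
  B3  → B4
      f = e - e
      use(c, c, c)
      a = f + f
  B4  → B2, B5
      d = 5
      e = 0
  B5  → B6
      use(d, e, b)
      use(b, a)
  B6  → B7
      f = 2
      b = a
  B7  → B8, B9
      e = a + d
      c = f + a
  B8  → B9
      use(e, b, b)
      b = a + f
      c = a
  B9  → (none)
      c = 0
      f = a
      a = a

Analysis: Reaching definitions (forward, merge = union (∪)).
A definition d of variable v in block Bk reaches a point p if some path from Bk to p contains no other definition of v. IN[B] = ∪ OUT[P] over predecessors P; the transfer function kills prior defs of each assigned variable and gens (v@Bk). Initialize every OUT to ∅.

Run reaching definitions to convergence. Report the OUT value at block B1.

Answer: {d@B1, e@B0}

Derivation:
Converged values:
  B0:  IN={}  OUT={e@B0}
  B1:  IN={e@B0}  OUT={d@B1, e@B0}
  B2:  IN={a@B3, b@B2, c@B2, d@B1, d@B4, e@B0, e@B4, f@B3}  OUT={a@B3, b@B2, c@B2, d@B1, d@B4, e@B0, e@B4, f@B3}
  B3:  IN={a@B3, b@B2, c@B2, d@B1, d@B4, e@B0, e@B4, f@B3}  OUT={a@B3, b@B2, c@B2, d@B1, d@B4, e@B0, e@B4, f@B3}
  B4:  IN={a@B3, b@B2, c@B2, d@B1, d@B4, e@B0, e@B4, f@B3}  OUT={a@B3, b@B2, c@B2, d@B4, e@B4, f@B3}
  B5:  IN={a@B3, b@B2, c@B2, d@B4, e@B4, f@B3}  OUT={a@B3, b@B2, c@B2, d@B4, e@B4, f@B3}
  B6:  IN={a@B3, b@B2, c@B2, d@B4, e@B0, e@B4, f@B3}  OUT={a@B3, b@B6, c@B2, d@B4, e@B0, e@B4, f@B6}
  B7:  IN={a@B3, b@B6, c@B2, d@B4, e@B0, e@B4, f@B6}  OUT={a@B3, b@B6, c@B7, d@B4, e@B7, f@B6}
  B8:  IN={a@B3, b@B6, c@B7, d@B4, e@B7, f@B6}  OUT={a@B3, b@B8, c@B8, d@B4, e@B7, f@B6}
  B9:  IN={a@B3, b@B6, b@B8, c@B7, c@B8, d@B4, e@B7, f@B6}  OUT={a@B9, b@B6, b@B8, c@B9, d@B4, e@B7, f@B9}

Merge at B1: IN[B1] = OUT[B0] = {e@B0}
Applying B1's transfer function to that IN value gives OUT[B1] (row B1 above).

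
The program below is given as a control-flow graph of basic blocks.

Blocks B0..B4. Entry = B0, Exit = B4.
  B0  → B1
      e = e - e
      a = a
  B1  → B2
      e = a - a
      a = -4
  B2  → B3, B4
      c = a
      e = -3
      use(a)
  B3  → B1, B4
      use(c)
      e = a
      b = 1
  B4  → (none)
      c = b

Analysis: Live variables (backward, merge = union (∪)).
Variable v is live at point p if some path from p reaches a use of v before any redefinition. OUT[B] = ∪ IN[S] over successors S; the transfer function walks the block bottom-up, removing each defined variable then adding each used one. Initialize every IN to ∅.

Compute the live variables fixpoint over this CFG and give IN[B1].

Fixpoint table:
  B0: | IN={a, b, e} | OUT={a, b}
  B1: | IN={a, b} | OUT={a, b}
  B2: | IN={a, b} | OUT={a, b, c}
  B3: | IN={a, c} | OUT={a, b}
  B4: | IN={b} | OUT={}

Merge at B1: OUT[B1] = IN[B2] = {a, b}
Applying B1's transfer function to that OUT value gives IN[B1] (row B1 above).

Answer: {a, b}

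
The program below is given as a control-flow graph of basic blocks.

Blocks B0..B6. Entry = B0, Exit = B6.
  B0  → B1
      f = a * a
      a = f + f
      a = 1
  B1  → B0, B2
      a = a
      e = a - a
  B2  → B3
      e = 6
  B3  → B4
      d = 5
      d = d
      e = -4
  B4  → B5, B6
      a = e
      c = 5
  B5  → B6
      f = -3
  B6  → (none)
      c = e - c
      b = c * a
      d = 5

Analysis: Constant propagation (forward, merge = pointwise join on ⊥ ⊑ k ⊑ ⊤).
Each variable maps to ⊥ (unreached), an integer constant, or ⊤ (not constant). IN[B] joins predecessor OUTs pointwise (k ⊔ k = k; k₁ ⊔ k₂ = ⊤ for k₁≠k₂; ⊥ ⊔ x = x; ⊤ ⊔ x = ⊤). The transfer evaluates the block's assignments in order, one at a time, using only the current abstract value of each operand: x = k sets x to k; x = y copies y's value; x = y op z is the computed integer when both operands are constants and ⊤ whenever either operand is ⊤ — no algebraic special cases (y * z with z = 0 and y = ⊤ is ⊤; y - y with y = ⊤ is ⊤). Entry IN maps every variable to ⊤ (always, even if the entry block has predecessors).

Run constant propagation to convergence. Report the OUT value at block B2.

Fixpoint table:
  B0: | IN=(all ⊤) | OUT={a:1; rest ⊤}
  B1: | IN={a:1; rest ⊤} | OUT={a:1, e:0; rest ⊤}
  B2: | IN={a:1, e:0; rest ⊤} | OUT={a:1, e:6; rest ⊤}
  B3: | IN={a:1, e:6; rest ⊤} | OUT={a:1, d:5, e:-4; rest ⊤}
  B4: | IN={a:1, d:5, e:-4; rest ⊤} | OUT={a:-4, c:5, d:5, e:-4; rest ⊤}
  B5: | IN={a:-4, c:5, d:5, e:-4; rest ⊤} | OUT={a:-4, c:5, d:5, e:-4, f:-3; rest ⊤}
  B6: | IN={a:-4, c:5, d:5, e:-4; rest ⊤} | OUT={a:-4, b:36, c:-9, d:5, e:-4; rest ⊤}

Merge at B2: IN[B2] = OUT[B1] = {a: 1, b: ⊤, c: ⊤, d: ⊤, e: 0, f: ⊤}
Applying B2's transfer function to that IN value gives OUT[B2] (row B2 above).

Answer: {a: 1, b: ⊤, c: ⊤, d: ⊤, e: 6, f: ⊤}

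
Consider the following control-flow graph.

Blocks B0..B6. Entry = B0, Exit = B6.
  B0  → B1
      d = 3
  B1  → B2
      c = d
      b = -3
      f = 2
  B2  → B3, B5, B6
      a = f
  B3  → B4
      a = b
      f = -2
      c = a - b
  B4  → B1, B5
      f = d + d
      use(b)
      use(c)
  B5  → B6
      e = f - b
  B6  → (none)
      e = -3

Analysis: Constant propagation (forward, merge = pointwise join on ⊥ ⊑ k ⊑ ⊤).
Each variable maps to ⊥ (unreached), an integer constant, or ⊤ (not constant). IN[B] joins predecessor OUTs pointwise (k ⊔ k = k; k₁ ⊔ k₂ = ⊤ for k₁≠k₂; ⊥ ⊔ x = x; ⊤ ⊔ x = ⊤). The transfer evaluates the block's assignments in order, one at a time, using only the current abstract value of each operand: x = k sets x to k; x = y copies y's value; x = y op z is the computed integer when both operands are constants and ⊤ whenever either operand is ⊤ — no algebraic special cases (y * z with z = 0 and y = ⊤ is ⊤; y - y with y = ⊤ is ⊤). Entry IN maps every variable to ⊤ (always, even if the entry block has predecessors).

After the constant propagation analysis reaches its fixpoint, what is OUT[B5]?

Fixpoint table:
  B0:  IN=(all ⊤)  OUT={d:3; rest ⊤}
  B1:  IN={d:3; rest ⊤}  OUT={b:-3, c:3, d:3, f:2; rest ⊤}
  B2:  IN={b:-3, c:3, d:3, f:2; rest ⊤}  OUT={a:2, b:-3, c:3, d:3, f:2; rest ⊤}
  B3:  IN={a:2, b:-3, c:3, d:3, f:2; rest ⊤}  OUT={a:-3, b:-3, c:0, d:3, f:-2; rest ⊤}
  B4:  IN={a:-3, b:-3, c:0, d:3, f:-2; rest ⊤}  OUT={a:-3, b:-3, c:0, d:3, f:6; rest ⊤}
  B5:  IN={b:-3, d:3; rest ⊤}  OUT={b:-3, d:3; rest ⊤}
  B6:  IN={b:-3, d:3; rest ⊤}  OUT={b:-3, d:3, e:-3; rest ⊤}

Merge at B5: IN[B5] = OUT[B2] ⊔ OUT[B4] = {a: ⊤, b: -3, c: ⊤, d: 3, e: ⊤, f: ⊤}
Applying B5's transfer function to that IN value gives OUT[B5] (row B5 above).

Answer: {a: ⊤, b: -3, c: ⊤, d: 3, e: ⊤, f: ⊤}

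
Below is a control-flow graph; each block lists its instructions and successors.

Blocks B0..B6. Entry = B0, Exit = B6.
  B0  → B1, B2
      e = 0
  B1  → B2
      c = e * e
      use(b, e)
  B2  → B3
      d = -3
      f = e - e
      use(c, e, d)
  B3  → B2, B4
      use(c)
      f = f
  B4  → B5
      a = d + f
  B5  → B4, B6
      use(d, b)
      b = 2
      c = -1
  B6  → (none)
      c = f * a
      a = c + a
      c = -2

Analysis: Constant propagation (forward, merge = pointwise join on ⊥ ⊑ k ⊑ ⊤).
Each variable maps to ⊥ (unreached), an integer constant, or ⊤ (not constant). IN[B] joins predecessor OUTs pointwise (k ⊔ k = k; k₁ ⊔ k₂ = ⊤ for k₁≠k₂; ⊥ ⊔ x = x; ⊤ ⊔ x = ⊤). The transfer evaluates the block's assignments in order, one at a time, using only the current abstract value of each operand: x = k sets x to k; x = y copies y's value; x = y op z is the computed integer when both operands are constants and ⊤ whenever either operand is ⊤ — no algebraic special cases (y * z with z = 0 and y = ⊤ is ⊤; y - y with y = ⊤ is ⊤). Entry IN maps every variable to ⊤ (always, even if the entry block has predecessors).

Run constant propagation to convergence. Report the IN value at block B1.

Fixpoint table:
  B0:  IN=(all ⊤)  OUT={e:0; rest ⊤}
  B1:  IN={e:0; rest ⊤}  OUT={c:0, e:0; rest ⊤}
  B2:  IN={e:0; rest ⊤}  OUT={d:-3, e:0, f:0; rest ⊤}
  B3:  IN={d:-3, e:0, f:0; rest ⊤}  OUT={d:-3, e:0, f:0; rest ⊤}
  B4:  IN={d:-3, e:0, f:0; rest ⊤}  OUT={a:-3, d:-3, e:0, f:0; rest ⊤}
  B5:  IN={a:-3, d:-3, e:0, f:0; rest ⊤}  OUT={a:-3, b:2, c:-1, d:-3, e:0, f:0; rest ⊤}
  B6:  IN={a:-3, b:2, c:-1, d:-3, e:0, f:0; rest ⊤}  OUT={a:-3, b:2, c:-2, d:-3, e:0, f:0; rest ⊤}

Merge at B1: IN[B1] = OUT[B0] = {a: ⊤, b: ⊤, c: ⊤, d: ⊤, e: 0, f: ⊤}

Answer: {a: ⊤, b: ⊤, c: ⊤, d: ⊤, e: 0, f: ⊤}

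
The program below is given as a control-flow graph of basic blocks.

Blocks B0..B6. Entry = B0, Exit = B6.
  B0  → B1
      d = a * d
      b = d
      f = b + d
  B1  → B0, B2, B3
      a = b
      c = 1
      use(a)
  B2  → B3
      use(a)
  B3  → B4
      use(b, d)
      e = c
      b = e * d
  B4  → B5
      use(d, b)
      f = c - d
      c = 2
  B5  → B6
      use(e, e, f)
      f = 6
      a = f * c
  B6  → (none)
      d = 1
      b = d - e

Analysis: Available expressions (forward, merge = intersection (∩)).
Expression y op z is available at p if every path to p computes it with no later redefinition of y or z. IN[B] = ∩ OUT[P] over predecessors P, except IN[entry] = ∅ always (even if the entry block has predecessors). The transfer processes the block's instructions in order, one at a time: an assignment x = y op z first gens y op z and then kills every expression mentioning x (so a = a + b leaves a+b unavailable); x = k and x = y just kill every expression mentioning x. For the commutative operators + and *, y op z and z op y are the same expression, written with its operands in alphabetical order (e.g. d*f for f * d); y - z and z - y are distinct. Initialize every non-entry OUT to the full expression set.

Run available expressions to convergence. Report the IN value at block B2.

Answer: {b+d}

Derivation:
Fixpoint table:
  B0: | IN={} | OUT={b+d}
  B1: | IN={b+d} | OUT={b+d}
  B2: | IN={b+d} | OUT={b+d}
  B3: | IN={b+d} | OUT={d*e}
  B4: | IN={d*e} | OUT={d*e}
  B5: | IN={d*e} | OUT={c*f, d*e}
  B6: | IN={c*f, d*e} | OUT={c*f, d-e}

Merge at B2: IN[B2] = OUT[B1] = {b+d}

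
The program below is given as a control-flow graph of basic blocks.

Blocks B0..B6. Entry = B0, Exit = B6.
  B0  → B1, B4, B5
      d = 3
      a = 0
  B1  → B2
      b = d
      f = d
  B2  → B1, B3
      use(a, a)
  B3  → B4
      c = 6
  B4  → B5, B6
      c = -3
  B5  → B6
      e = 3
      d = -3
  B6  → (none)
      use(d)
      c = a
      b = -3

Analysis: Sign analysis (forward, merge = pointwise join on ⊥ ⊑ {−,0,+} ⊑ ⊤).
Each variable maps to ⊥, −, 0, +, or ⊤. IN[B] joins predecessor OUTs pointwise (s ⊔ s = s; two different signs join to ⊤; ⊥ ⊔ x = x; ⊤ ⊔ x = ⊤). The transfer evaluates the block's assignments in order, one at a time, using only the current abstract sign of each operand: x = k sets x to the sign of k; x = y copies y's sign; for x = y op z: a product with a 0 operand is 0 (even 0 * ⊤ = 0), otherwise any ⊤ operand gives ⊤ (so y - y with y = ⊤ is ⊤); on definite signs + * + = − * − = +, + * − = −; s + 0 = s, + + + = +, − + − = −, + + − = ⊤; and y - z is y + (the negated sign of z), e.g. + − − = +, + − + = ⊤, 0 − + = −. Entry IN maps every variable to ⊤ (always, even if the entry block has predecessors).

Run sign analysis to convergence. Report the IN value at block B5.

Converged values:
  B0:  IN=(all ⊤)  OUT={a:0, d:+; rest ⊤}
  B1:  IN={a:0, d:+; rest ⊤}  OUT={a:0, b:+, d:+, f:+; rest ⊤}
  B2:  IN={a:0, b:+, d:+, f:+; rest ⊤}  OUT={a:0, b:+, d:+, f:+; rest ⊤}
  B3:  IN={a:0, b:+, d:+, f:+; rest ⊤}  OUT={a:0, b:+, c:+, d:+, f:+; rest ⊤}
  B4:  IN={a:0, d:+; rest ⊤}  OUT={a:0, c:-, d:+; rest ⊤}
  B5:  IN={a:0, d:+; rest ⊤}  OUT={a:0, d:-, e:+; rest ⊤}
  B6:  IN={a:0; rest ⊤}  OUT={a:0, b:-, c:0; rest ⊤}

Merge at B5: IN[B5] = OUT[B0] ⊔ OUT[B4] = {a: 0, b: ⊤, c: ⊤, d: +, e: ⊤, f: ⊤}

Answer: {a: 0, b: ⊤, c: ⊤, d: +, e: ⊤, f: ⊤}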